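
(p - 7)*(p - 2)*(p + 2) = p^3 - 7*p^2 - 4*p + 28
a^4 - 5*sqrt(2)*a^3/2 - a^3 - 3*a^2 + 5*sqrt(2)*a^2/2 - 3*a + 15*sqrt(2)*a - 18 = (a - 3)*(a + 2)*(a - 3*sqrt(2)/2)*(a - sqrt(2))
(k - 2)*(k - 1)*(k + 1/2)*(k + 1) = k^4 - 3*k^3/2 - 2*k^2 + 3*k/2 + 1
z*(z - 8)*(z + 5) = z^3 - 3*z^2 - 40*z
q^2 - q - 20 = (q - 5)*(q + 4)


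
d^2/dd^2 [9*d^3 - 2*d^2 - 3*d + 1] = 54*d - 4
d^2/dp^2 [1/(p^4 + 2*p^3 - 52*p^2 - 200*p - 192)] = 4*((-3*p^2 - 3*p + 26)*(-p^4 - 2*p^3 + 52*p^2 + 200*p + 192) - 2*(2*p^3 + 3*p^2 - 52*p - 100)^2)/(-p^4 - 2*p^3 + 52*p^2 + 200*p + 192)^3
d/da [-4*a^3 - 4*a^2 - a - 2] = -12*a^2 - 8*a - 1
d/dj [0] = 0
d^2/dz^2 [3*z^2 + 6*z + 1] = 6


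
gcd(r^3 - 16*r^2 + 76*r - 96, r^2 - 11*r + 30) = r - 6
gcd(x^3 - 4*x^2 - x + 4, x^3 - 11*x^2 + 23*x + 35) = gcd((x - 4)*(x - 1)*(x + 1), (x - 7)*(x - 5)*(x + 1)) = x + 1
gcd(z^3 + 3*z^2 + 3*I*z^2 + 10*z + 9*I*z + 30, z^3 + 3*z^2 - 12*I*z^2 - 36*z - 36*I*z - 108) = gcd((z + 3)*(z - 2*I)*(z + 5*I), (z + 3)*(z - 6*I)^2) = z + 3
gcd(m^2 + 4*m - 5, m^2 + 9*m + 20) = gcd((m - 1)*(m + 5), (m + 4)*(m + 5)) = m + 5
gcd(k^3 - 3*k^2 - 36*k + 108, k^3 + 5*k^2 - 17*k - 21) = k - 3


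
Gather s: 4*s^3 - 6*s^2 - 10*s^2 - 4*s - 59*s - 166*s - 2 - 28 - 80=4*s^3 - 16*s^2 - 229*s - 110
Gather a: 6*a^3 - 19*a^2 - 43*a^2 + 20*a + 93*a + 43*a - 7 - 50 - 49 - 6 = 6*a^3 - 62*a^2 + 156*a - 112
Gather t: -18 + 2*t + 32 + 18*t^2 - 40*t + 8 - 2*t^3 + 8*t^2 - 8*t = -2*t^3 + 26*t^2 - 46*t + 22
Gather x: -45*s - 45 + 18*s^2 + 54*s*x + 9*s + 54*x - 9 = 18*s^2 - 36*s + x*(54*s + 54) - 54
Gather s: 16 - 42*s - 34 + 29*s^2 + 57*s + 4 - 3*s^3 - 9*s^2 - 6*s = -3*s^3 + 20*s^2 + 9*s - 14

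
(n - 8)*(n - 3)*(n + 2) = n^3 - 9*n^2 + 2*n + 48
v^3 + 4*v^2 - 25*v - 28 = (v - 4)*(v + 1)*(v + 7)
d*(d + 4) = d^2 + 4*d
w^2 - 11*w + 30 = (w - 6)*(w - 5)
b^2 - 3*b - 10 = (b - 5)*(b + 2)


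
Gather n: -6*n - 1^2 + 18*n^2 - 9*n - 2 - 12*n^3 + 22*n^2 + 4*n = -12*n^3 + 40*n^2 - 11*n - 3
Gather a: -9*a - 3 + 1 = -9*a - 2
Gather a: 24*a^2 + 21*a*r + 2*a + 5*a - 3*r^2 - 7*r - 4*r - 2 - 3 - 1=24*a^2 + a*(21*r + 7) - 3*r^2 - 11*r - 6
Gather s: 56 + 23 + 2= 81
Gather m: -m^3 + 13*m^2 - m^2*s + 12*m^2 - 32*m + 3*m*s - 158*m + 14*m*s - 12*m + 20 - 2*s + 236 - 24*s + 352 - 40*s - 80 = -m^3 + m^2*(25 - s) + m*(17*s - 202) - 66*s + 528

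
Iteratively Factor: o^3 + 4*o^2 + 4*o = (o)*(o^2 + 4*o + 4) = o*(o + 2)*(o + 2)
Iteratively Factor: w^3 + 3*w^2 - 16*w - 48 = (w + 3)*(w^2 - 16) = (w + 3)*(w + 4)*(w - 4)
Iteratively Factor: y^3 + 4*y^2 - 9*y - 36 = (y - 3)*(y^2 + 7*y + 12) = (y - 3)*(y + 3)*(y + 4)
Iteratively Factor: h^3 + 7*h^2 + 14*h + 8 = (h + 2)*(h^2 + 5*h + 4) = (h + 2)*(h + 4)*(h + 1)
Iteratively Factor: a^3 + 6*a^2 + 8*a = (a + 4)*(a^2 + 2*a) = a*(a + 4)*(a + 2)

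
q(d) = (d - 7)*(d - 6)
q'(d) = 2*d - 13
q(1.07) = 29.23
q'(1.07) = -10.86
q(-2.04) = 72.68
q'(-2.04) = -17.08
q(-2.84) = 86.99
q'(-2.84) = -18.68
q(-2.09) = 73.54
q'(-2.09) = -17.18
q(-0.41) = 47.50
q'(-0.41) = -13.82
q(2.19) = 18.33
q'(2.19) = -8.62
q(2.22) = 18.07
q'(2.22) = -8.56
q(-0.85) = 53.77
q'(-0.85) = -14.70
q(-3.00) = 90.00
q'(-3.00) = -19.00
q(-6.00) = 156.00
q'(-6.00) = -25.00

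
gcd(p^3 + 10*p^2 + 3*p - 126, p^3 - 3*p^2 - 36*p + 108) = p^2 + 3*p - 18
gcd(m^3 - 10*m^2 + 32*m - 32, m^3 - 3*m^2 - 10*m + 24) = m^2 - 6*m + 8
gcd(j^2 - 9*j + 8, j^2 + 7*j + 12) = 1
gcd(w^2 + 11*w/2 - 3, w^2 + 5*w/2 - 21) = w + 6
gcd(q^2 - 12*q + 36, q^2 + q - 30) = 1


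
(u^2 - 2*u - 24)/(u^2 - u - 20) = (u - 6)/(u - 5)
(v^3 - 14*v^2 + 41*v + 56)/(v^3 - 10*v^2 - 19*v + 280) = (v + 1)/(v + 5)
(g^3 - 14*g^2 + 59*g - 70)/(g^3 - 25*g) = (g^2 - 9*g + 14)/(g*(g + 5))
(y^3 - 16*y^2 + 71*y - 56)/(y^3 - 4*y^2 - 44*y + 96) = (y^2 - 8*y + 7)/(y^2 + 4*y - 12)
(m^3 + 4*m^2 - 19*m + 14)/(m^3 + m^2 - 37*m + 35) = (m - 2)/(m - 5)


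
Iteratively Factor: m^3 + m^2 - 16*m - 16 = (m + 1)*(m^2 - 16) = (m - 4)*(m + 1)*(m + 4)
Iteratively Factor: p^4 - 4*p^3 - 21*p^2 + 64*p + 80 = (p - 5)*(p^3 + p^2 - 16*p - 16) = (p - 5)*(p + 4)*(p^2 - 3*p - 4) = (p - 5)*(p - 4)*(p + 4)*(p + 1)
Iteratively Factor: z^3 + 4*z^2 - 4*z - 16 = (z + 4)*(z^2 - 4) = (z + 2)*(z + 4)*(z - 2)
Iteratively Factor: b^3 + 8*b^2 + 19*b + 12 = (b + 1)*(b^2 + 7*b + 12) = (b + 1)*(b + 4)*(b + 3)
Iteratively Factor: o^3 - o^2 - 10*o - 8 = (o + 2)*(o^2 - 3*o - 4) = (o - 4)*(o + 2)*(o + 1)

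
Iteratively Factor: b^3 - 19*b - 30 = (b + 2)*(b^2 - 2*b - 15) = (b - 5)*(b + 2)*(b + 3)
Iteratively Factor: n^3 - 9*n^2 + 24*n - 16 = (n - 1)*(n^2 - 8*n + 16) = (n - 4)*(n - 1)*(n - 4)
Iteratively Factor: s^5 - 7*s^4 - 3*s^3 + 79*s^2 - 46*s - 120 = (s + 3)*(s^4 - 10*s^3 + 27*s^2 - 2*s - 40) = (s - 4)*(s + 3)*(s^3 - 6*s^2 + 3*s + 10) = (s - 4)*(s - 2)*(s + 3)*(s^2 - 4*s - 5) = (s - 4)*(s - 2)*(s + 1)*(s + 3)*(s - 5)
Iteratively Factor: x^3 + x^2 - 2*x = (x)*(x^2 + x - 2) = x*(x + 2)*(x - 1)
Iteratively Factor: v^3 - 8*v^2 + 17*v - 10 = (v - 2)*(v^2 - 6*v + 5) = (v - 5)*(v - 2)*(v - 1)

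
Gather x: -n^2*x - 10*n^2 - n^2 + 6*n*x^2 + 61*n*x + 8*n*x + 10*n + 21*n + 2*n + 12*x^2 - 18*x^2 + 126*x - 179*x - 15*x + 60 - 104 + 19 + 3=-11*n^2 + 33*n + x^2*(6*n - 6) + x*(-n^2 + 69*n - 68) - 22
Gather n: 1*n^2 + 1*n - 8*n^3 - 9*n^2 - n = -8*n^3 - 8*n^2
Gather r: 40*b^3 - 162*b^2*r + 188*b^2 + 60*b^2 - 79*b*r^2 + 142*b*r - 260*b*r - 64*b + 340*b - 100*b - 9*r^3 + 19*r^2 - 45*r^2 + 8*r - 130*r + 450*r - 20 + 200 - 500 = 40*b^3 + 248*b^2 + 176*b - 9*r^3 + r^2*(-79*b - 26) + r*(-162*b^2 - 118*b + 328) - 320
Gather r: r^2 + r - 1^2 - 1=r^2 + r - 2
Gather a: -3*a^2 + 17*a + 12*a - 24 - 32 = -3*a^2 + 29*a - 56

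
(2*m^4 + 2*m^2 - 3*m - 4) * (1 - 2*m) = -4*m^5 + 2*m^4 - 4*m^3 + 8*m^2 + 5*m - 4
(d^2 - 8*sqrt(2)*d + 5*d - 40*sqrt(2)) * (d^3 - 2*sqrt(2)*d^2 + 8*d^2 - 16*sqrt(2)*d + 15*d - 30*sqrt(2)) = d^5 - 10*sqrt(2)*d^4 + 13*d^4 - 130*sqrt(2)*d^3 + 87*d^3 - 550*sqrt(2)*d^2 + 491*d^2 - 750*sqrt(2)*d + 1760*d + 2400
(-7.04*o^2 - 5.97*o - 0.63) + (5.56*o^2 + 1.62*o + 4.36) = -1.48*o^2 - 4.35*o + 3.73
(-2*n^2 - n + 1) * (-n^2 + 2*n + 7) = 2*n^4 - 3*n^3 - 17*n^2 - 5*n + 7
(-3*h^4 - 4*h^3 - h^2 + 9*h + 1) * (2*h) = -6*h^5 - 8*h^4 - 2*h^3 + 18*h^2 + 2*h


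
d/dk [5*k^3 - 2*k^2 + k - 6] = 15*k^2 - 4*k + 1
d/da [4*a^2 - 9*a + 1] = 8*a - 9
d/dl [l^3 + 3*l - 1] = 3*l^2 + 3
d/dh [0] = 0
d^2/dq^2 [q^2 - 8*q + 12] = 2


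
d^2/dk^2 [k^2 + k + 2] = 2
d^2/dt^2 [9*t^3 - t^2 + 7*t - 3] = 54*t - 2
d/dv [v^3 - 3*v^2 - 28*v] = 3*v^2 - 6*v - 28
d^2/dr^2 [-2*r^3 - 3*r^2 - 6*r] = -12*r - 6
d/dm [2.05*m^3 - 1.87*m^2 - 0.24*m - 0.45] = 6.15*m^2 - 3.74*m - 0.24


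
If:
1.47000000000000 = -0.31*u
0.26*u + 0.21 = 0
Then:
No Solution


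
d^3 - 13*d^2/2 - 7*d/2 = d*(d - 7)*(d + 1/2)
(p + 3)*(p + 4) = p^2 + 7*p + 12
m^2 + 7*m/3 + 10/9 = (m + 2/3)*(m + 5/3)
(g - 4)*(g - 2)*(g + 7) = g^3 + g^2 - 34*g + 56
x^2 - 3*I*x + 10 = (x - 5*I)*(x + 2*I)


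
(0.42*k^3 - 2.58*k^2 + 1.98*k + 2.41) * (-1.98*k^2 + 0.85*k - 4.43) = -0.8316*k^5 + 5.4654*k^4 - 7.974*k^3 + 8.3406*k^2 - 6.7229*k - 10.6763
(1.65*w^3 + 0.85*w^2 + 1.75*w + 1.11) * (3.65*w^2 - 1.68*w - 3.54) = 6.0225*w^5 + 0.3305*w^4 - 0.881499999999999*w^3 - 1.8975*w^2 - 8.0598*w - 3.9294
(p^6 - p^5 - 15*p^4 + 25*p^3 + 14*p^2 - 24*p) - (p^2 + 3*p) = p^6 - p^5 - 15*p^4 + 25*p^3 + 13*p^2 - 27*p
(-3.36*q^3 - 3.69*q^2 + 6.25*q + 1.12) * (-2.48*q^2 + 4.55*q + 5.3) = 8.3328*q^5 - 6.1368*q^4 - 50.0975*q^3 + 6.1029*q^2 + 38.221*q + 5.936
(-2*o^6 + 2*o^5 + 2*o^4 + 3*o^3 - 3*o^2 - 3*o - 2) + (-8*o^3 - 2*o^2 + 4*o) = -2*o^6 + 2*o^5 + 2*o^4 - 5*o^3 - 5*o^2 + o - 2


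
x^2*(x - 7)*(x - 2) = x^4 - 9*x^3 + 14*x^2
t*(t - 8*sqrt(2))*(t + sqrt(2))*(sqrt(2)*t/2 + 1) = sqrt(2)*t^4/2 - 6*t^3 - 15*sqrt(2)*t^2 - 16*t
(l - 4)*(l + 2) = l^2 - 2*l - 8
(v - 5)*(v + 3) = v^2 - 2*v - 15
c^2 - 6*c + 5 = (c - 5)*(c - 1)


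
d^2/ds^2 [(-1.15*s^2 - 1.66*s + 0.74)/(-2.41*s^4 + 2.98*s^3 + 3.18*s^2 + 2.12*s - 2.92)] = (40.07589*s^8 + 66.142932*s^7 - 238.656828*s^6 + 242.060256*s^5 - 69.32172*s^4 - 193.523568*s^3 + 226.947648*s^2 + 23.916768*s + 19.768448)/(13.997521*s^12 - 51.924414*s^11 + 8.79601799999999*s^10 + 73.625636*s^9 + 130.625088*s^8 - 175.2258*s^7 - 176.6802*s^6 - 27.981456*s^5 + 218.038272*s^4 + 32.358688*s^3 - 41.970912*s^2 - 54.227904*s + 24.897088)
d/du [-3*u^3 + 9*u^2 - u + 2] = -9*u^2 + 18*u - 1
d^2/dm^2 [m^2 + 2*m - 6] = 2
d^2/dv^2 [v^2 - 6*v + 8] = 2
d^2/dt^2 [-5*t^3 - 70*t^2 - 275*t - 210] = -30*t - 140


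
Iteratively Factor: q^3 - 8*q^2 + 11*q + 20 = (q - 4)*(q^2 - 4*q - 5) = (q - 5)*(q - 4)*(q + 1)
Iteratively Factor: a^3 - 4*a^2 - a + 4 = (a - 1)*(a^2 - 3*a - 4) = (a - 4)*(a - 1)*(a + 1)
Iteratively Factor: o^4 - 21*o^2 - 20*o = (o - 5)*(o^3 + 5*o^2 + 4*o) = (o - 5)*(o + 4)*(o^2 + o) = (o - 5)*(o + 1)*(o + 4)*(o)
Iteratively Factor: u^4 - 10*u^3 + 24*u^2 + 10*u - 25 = (u - 1)*(u^3 - 9*u^2 + 15*u + 25) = (u - 1)*(u + 1)*(u^2 - 10*u + 25) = (u - 5)*(u - 1)*(u + 1)*(u - 5)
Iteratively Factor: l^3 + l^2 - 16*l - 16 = (l + 1)*(l^2 - 16) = (l + 1)*(l + 4)*(l - 4)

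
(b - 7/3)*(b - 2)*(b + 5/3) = b^3 - 8*b^2/3 - 23*b/9 + 70/9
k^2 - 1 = (k - 1)*(k + 1)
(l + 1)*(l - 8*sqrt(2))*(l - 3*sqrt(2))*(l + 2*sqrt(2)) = l^4 - 9*sqrt(2)*l^3 + l^3 - 9*sqrt(2)*l^2 + 4*l^2 + 4*l + 96*sqrt(2)*l + 96*sqrt(2)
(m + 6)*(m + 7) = m^2 + 13*m + 42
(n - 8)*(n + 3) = n^2 - 5*n - 24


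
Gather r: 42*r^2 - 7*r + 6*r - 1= 42*r^2 - r - 1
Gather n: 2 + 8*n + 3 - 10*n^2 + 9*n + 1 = -10*n^2 + 17*n + 6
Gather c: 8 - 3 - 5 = 0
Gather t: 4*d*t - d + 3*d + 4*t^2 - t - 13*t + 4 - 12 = 2*d + 4*t^2 + t*(4*d - 14) - 8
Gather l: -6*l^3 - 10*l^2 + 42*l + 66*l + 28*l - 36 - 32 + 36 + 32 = -6*l^3 - 10*l^2 + 136*l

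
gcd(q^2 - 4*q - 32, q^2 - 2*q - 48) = q - 8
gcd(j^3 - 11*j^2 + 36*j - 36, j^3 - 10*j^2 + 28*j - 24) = j^2 - 8*j + 12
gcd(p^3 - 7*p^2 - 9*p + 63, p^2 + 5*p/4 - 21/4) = p + 3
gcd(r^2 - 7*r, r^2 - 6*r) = r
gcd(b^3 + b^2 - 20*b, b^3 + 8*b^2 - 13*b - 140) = b^2 + b - 20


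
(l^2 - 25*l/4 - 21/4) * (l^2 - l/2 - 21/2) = l^4 - 27*l^3/4 - 101*l^2/8 + 273*l/4 + 441/8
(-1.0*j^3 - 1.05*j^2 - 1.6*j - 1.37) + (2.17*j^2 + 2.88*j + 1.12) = -1.0*j^3 + 1.12*j^2 + 1.28*j - 0.25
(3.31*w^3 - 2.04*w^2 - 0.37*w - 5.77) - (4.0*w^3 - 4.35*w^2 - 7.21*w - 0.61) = -0.69*w^3 + 2.31*w^2 + 6.84*w - 5.16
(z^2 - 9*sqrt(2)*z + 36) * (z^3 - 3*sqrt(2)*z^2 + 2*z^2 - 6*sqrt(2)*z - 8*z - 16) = z^5 - 12*sqrt(2)*z^4 + 2*z^4 - 24*sqrt(2)*z^3 + 82*z^3 - 36*sqrt(2)*z^2 + 164*z^2 - 288*z - 72*sqrt(2)*z - 576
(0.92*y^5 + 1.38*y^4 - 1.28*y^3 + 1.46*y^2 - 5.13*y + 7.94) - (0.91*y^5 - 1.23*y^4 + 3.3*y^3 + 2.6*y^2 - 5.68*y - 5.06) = 0.01*y^5 + 2.61*y^4 - 4.58*y^3 - 1.14*y^2 + 0.55*y + 13.0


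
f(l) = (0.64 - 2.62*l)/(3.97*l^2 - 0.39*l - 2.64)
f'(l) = (0.39 - 7.94*l)*(0.64 - 2.62*l)/(3.97*l^2 - 0.39*l - 2.64)^2 - 2.62/(3.97*l^2 - 0.39*l - 2.64) = (10.4014*l^2 - 5.0816*l + 7.1664)/(15.7609*l^4 - 3.0966*l^3 - 20.8095*l^2 + 2.0592*l + 6.9696)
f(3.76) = -0.18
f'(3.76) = 0.05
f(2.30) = -0.31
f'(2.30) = 0.17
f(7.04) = -0.09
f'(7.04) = 0.01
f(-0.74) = -14.53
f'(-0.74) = 528.02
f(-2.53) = 0.31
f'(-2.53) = 0.15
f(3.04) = -0.22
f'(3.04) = 0.08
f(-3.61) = 0.20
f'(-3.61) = 0.06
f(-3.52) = 0.21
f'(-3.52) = 0.07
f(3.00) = -0.23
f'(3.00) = 0.08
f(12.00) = -0.05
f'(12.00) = 0.00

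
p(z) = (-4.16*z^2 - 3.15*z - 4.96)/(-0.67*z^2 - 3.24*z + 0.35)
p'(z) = (-8.32*z - 3.15)/(-0.67*z^2 - 3.24*z + 0.35) + (1.34*z + 3.24)*(-4.16*z^2 - 3.15*z - 4.96)/(-0.67*z^2 - 3.24*z + 0.35)^2 = (11.3679*z^2 - 9.5584*z - 17.1729)/(0.4489*z^4 + 4.3416*z^3 + 10.0286*z^2 - 2.268*z + 0.1225)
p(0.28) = 10.12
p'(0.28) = -50.99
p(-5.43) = 61.00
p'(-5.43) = 112.70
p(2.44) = 3.24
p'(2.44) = 0.20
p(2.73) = 3.30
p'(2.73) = 0.23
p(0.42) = 6.22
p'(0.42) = -15.05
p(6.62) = 4.12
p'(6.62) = 0.16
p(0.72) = 4.03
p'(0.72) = -3.35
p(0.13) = 65.92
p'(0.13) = -2675.95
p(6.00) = 4.02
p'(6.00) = 0.18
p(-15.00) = 8.78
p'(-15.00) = 0.26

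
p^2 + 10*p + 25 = (p + 5)^2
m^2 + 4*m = m*(m + 4)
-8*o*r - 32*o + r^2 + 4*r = (-8*o + r)*(r + 4)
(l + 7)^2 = l^2 + 14*l + 49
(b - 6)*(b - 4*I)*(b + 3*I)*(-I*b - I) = -I*b^4 - b^3 + 5*I*b^3 + 5*b^2 - 6*I*b^2 + 6*b + 60*I*b + 72*I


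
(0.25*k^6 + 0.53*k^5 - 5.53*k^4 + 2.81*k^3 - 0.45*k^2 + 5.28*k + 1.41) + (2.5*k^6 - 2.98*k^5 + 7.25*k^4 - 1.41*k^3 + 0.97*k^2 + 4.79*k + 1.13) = 2.75*k^6 - 2.45*k^5 + 1.72*k^4 + 1.4*k^3 + 0.52*k^2 + 10.07*k + 2.54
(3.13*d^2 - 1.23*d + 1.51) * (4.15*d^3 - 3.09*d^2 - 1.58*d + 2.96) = 12.9895*d^5 - 14.7762*d^4 + 5.1218*d^3 + 6.5423*d^2 - 6.0266*d + 4.4696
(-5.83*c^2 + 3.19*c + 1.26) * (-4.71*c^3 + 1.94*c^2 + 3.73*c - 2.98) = 27.4593*c^5 - 26.3351*c^4 - 21.4919*c^3 + 31.7165*c^2 - 4.8064*c - 3.7548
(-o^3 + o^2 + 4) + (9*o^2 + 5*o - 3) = -o^3 + 10*o^2 + 5*o + 1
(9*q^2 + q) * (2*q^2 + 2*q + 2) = 18*q^4 + 20*q^3 + 20*q^2 + 2*q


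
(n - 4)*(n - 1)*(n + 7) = n^3 + 2*n^2 - 31*n + 28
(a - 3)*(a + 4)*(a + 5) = a^3 + 6*a^2 - 7*a - 60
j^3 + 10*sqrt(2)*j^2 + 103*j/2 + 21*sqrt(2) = (j + sqrt(2)/2)*(j + 7*sqrt(2)/2)*(j + 6*sqrt(2))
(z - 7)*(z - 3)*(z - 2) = z^3 - 12*z^2 + 41*z - 42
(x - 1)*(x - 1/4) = x^2 - 5*x/4 + 1/4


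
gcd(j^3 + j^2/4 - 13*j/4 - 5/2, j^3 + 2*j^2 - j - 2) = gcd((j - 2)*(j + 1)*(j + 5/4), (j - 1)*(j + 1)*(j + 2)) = j + 1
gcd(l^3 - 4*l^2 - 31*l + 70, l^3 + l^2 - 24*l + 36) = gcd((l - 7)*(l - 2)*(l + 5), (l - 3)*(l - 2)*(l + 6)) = l - 2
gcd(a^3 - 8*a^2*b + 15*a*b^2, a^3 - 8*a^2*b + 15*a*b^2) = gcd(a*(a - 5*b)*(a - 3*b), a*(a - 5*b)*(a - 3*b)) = a^3 - 8*a^2*b + 15*a*b^2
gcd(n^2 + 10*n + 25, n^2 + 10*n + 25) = n^2 + 10*n + 25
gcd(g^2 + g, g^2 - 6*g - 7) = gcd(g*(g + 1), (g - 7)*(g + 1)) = g + 1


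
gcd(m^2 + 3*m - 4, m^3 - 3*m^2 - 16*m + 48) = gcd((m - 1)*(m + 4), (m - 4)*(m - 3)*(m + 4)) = m + 4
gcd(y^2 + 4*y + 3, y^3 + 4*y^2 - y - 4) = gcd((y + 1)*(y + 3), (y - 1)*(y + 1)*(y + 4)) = y + 1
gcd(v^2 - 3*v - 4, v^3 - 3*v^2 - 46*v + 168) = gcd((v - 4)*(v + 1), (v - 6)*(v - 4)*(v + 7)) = v - 4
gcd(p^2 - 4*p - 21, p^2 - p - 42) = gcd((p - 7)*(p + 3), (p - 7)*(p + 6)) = p - 7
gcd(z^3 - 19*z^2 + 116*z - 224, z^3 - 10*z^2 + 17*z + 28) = z^2 - 11*z + 28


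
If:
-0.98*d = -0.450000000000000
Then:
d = 0.46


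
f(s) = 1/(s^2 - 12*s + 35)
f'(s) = (12 - 2*s)/(s^2 - 12*s + 35)^2 = 2*(6 - s)/(s^2 - 12*s + 35)^2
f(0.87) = 0.04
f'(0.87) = 0.02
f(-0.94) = 0.02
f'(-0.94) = 0.01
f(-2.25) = 0.01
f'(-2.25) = 0.00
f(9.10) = 0.12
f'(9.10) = -0.08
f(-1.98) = 0.02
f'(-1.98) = 0.00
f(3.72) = 0.24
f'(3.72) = 0.26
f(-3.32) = 0.01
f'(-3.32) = 0.00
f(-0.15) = 0.03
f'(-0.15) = 0.01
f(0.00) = 0.03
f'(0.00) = 0.01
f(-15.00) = 0.00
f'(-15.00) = 0.00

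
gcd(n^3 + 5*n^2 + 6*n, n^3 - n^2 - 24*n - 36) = n^2 + 5*n + 6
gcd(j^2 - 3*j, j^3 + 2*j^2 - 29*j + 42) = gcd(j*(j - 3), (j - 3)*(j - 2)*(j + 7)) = j - 3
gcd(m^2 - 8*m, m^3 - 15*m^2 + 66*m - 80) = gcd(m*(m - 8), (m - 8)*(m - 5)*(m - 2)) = m - 8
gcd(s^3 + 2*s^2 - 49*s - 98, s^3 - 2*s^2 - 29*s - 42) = s^2 - 5*s - 14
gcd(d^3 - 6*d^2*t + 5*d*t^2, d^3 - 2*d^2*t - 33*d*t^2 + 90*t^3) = -d + 5*t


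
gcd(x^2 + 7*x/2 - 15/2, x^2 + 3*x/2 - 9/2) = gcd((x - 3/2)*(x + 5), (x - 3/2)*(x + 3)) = x - 3/2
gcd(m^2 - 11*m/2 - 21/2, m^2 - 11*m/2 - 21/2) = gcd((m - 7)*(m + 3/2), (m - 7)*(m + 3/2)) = m^2 - 11*m/2 - 21/2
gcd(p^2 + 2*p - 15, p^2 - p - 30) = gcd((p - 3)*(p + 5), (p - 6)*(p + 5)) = p + 5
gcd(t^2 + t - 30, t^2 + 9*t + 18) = t + 6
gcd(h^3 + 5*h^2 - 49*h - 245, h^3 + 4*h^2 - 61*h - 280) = h^2 + 12*h + 35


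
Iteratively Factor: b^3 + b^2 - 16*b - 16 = (b + 4)*(b^2 - 3*b - 4) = (b + 1)*(b + 4)*(b - 4)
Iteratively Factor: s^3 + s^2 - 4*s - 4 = (s - 2)*(s^2 + 3*s + 2) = (s - 2)*(s + 1)*(s + 2)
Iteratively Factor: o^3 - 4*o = (o)*(o^2 - 4) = o*(o + 2)*(o - 2)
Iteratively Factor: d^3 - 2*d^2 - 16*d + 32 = (d + 4)*(d^2 - 6*d + 8) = (d - 4)*(d + 4)*(d - 2)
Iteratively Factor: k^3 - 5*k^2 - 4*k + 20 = (k + 2)*(k^2 - 7*k + 10) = (k - 5)*(k + 2)*(k - 2)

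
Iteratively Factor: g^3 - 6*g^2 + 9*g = (g - 3)*(g^2 - 3*g) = g*(g - 3)*(g - 3)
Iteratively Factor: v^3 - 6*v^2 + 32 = (v - 4)*(v^2 - 2*v - 8) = (v - 4)*(v + 2)*(v - 4)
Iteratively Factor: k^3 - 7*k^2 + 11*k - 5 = (k - 1)*(k^2 - 6*k + 5) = (k - 5)*(k - 1)*(k - 1)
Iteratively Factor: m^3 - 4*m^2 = (m)*(m^2 - 4*m) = m*(m - 4)*(m)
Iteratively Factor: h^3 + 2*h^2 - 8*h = (h + 4)*(h^2 - 2*h) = (h - 2)*(h + 4)*(h)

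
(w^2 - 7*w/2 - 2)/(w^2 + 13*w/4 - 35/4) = 2*(2*w^2 - 7*w - 4)/(4*w^2 + 13*w - 35)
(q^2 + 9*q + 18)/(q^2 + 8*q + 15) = (q + 6)/(q + 5)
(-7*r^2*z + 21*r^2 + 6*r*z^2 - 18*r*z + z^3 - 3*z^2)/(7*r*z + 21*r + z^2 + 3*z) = (-r*z + 3*r + z^2 - 3*z)/(z + 3)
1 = 1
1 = 1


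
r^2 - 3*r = r*(r - 3)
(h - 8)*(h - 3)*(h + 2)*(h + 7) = h^4 - 2*h^3 - 61*h^2 + 62*h + 336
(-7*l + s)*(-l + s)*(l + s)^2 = 7*l^4 + 6*l^3*s - 8*l^2*s^2 - 6*l*s^3 + s^4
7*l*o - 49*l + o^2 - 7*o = (7*l + o)*(o - 7)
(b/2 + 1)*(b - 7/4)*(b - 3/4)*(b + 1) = b^4/2 + b^3/4 - 67*b^2/32 - 17*b/32 + 21/16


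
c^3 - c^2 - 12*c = c*(c - 4)*(c + 3)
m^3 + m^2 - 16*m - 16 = (m - 4)*(m + 1)*(m + 4)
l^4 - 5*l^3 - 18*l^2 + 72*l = l*(l - 6)*(l - 3)*(l + 4)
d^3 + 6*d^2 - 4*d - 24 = (d - 2)*(d + 2)*(d + 6)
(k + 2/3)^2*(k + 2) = k^3 + 10*k^2/3 + 28*k/9 + 8/9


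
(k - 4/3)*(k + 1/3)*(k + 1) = k^3 - 13*k/9 - 4/9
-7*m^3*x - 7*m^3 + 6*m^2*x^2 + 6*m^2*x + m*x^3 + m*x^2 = (-m + x)*(7*m + x)*(m*x + m)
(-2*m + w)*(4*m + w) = -8*m^2 + 2*m*w + w^2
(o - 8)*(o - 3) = o^2 - 11*o + 24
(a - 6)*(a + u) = a^2 + a*u - 6*a - 6*u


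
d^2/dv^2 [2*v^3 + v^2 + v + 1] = 12*v + 2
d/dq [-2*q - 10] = -2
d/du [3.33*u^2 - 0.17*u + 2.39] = 6.66*u - 0.17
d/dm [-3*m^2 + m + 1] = 1 - 6*m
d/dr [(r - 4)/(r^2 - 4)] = (r^2 - 2*r*(r - 4) - 4)/(r^2 - 4)^2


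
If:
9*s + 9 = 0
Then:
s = -1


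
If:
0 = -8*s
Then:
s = 0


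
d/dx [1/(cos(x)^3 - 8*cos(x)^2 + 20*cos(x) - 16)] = (3*cos(x) - 10)*sin(x)/((cos(x) - 4)^2*(cos(x) - 2)^3)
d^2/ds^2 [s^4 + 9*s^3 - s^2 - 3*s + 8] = 12*s^2 + 54*s - 2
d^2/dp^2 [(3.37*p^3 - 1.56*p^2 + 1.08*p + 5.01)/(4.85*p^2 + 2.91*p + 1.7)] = (-1.13686837721616e-13*p^5 - 1.4210854715202e-14*p^4 + 96.346414*p^3 + 884.28789*p^2 + 429.26001*p - 17.466858)/(114.084125*p^6 + 205.351425*p^5 + 243.175605*p^4 + 168.599871*p^3 + 85.23681*p^2 + 25.2297*p + 4.913)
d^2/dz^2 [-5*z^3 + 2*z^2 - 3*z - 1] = 4 - 30*z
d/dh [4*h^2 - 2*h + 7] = 8*h - 2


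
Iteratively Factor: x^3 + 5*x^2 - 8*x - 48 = (x + 4)*(x^2 + x - 12) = (x + 4)^2*(x - 3)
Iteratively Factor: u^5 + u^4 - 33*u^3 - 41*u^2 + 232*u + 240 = (u + 4)*(u^4 - 3*u^3 - 21*u^2 + 43*u + 60) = (u - 3)*(u + 4)*(u^3 - 21*u - 20) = (u - 3)*(u + 1)*(u + 4)*(u^2 - u - 20) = (u - 3)*(u + 1)*(u + 4)^2*(u - 5)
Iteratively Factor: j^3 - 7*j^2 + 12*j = (j)*(j^2 - 7*j + 12) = j*(j - 4)*(j - 3)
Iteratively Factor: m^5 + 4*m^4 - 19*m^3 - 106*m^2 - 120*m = (m + 2)*(m^4 + 2*m^3 - 23*m^2 - 60*m) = m*(m + 2)*(m^3 + 2*m^2 - 23*m - 60) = m*(m + 2)*(m + 4)*(m^2 - 2*m - 15) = m*(m - 5)*(m + 2)*(m + 4)*(m + 3)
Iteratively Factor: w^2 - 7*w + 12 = (w - 4)*(w - 3)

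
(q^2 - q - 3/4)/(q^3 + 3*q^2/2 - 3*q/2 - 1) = (q - 3/2)/(q^2 + q - 2)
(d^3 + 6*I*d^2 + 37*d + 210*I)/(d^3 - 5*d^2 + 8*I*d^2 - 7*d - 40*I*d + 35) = (d^2 - I*d + 30)/(d^2 + d*(-5 + I) - 5*I)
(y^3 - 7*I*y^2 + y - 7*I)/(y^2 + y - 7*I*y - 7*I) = (y^2 + 1)/(y + 1)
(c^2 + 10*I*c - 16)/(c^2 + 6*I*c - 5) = (c^2 + 10*I*c - 16)/(c^2 + 6*I*c - 5)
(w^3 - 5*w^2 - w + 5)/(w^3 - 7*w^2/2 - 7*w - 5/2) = 2*(w - 1)/(2*w + 1)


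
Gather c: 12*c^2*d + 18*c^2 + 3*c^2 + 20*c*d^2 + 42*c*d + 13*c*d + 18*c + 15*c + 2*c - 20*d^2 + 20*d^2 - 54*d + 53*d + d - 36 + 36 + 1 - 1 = c^2*(12*d + 21) + c*(20*d^2 + 55*d + 35)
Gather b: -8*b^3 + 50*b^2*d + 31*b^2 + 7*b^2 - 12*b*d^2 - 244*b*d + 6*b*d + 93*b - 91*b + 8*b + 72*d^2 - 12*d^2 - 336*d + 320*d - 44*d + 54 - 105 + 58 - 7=-8*b^3 + b^2*(50*d + 38) + b*(-12*d^2 - 238*d + 10) + 60*d^2 - 60*d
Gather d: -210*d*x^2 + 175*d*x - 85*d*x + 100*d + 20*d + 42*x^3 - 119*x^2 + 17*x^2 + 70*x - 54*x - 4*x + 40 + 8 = d*(-210*x^2 + 90*x + 120) + 42*x^3 - 102*x^2 + 12*x + 48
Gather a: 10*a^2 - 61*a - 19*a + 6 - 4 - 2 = 10*a^2 - 80*a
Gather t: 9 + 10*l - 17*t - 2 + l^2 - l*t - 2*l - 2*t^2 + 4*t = l^2 + 8*l - 2*t^2 + t*(-l - 13) + 7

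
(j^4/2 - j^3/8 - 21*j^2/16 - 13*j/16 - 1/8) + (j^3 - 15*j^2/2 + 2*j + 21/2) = j^4/2 + 7*j^3/8 - 141*j^2/16 + 19*j/16 + 83/8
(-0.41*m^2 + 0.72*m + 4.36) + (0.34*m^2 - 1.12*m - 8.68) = -0.07*m^2 - 0.4*m - 4.32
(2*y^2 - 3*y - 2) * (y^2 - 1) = 2*y^4 - 3*y^3 - 4*y^2 + 3*y + 2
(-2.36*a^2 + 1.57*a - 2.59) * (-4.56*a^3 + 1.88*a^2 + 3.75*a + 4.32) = 10.7616*a^5 - 11.596*a^4 + 5.912*a^3 - 9.1769*a^2 - 2.9301*a - 11.1888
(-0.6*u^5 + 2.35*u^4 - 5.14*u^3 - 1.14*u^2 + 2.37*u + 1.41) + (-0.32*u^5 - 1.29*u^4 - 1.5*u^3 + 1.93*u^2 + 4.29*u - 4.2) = -0.92*u^5 + 1.06*u^4 - 6.64*u^3 + 0.79*u^2 + 6.66*u - 2.79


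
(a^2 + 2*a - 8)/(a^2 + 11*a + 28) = (a - 2)/(a + 7)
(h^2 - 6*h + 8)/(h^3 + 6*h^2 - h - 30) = (h - 4)/(h^2 + 8*h + 15)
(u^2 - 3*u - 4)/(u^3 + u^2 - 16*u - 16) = 1/(u + 4)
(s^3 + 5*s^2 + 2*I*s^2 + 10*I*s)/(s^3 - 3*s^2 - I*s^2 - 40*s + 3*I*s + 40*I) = s*(s + 2*I)/(s^2 - s*(8 + I) + 8*I)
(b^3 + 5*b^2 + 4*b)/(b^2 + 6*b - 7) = b*(b^2 + 5*b + 4)/(b^2 + 6*b - 7)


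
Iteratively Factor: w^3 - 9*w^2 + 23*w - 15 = (w - 3)*(w^2 - 6*w + 5) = (w - 5)*(w - 3)*(w - 1)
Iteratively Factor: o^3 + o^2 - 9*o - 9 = (o + 1)*(o^2 - 9) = (o - 3)*(o + 1)*(o + 3)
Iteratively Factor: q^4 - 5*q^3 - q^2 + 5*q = (q)*(q^3 - 5*q^2 - q + 5) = q*(q - 1)*(q^2 - 4*q - 5) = q*(q - 1)*(q + 1)*(q - 5)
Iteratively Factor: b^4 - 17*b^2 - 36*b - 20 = (b + 2)*(b^3 - 2*b^2 - 13*b - 10) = (b + 2)^2*(b^2 - 4*b - 5) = (b - 5)*(b + 2)^2*(b + 1)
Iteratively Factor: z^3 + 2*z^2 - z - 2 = (z + 2)*(z^2 - 1) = (z - 1)*(z + 2)*(z + 1)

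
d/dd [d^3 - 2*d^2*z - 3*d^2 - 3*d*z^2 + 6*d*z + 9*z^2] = 3*d^2 - 4*d*z - 6*d - 3*z^2 + 6*z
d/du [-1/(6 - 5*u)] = -5/(5*u - 6)^2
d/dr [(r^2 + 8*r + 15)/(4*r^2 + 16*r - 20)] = -1/(r^2 - 2*r + 1)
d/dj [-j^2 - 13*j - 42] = -2*j - 13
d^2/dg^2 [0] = 0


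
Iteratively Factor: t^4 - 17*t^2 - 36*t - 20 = (t + 1)*(t^3 - t^2 - 16*t - 20) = (t + 1)*(t + 2)*(t^2 - 3*t - 10) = (t - 5)*(t + 1)*(t + 2)*(t + 2)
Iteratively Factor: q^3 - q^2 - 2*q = (q)*(q^2 - q - 2) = q*(q + 1)*(q - 2)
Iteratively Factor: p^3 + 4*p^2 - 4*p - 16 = (p + 2)*(p^2 + 2*p - 8) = (p - 2)*(p + 2)*(p + 4)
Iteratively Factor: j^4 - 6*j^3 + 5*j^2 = (j)*(j^3 - 6*j^2 + 5*j) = j^2*(j^2 - 6*j + 5) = j^2*(j - 5)*(j - 1)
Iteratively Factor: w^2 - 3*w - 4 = (w - 4)*(w + 1)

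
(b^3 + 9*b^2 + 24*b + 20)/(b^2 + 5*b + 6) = (b^2 + 7*b + 10)/(b + 3)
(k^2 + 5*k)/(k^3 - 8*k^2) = (k + 5)/(k*(k - 8))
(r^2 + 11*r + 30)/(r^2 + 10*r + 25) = (r + 6)/(r + 5)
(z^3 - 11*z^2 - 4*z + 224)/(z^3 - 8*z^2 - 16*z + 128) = (z - 7)/(z - 4)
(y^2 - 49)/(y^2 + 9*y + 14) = (y - 7)/(y + 2)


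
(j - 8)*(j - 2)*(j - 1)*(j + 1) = j^4 - 10*j^3 + 15*j^2 + 10*j - 16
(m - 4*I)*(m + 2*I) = m^2 - 2*I*m + 8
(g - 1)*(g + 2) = g^2 + g - 2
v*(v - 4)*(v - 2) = v^3 - 6*v^2 + 8*v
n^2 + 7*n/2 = n*(n + 7/2)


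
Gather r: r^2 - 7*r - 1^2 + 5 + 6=r^2 - 7*r + 10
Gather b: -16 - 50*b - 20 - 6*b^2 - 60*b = -6*b^2 - 110*b - 36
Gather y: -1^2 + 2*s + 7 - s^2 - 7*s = -s^2 - 5*s + 6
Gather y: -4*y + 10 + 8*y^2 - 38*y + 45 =8*y^2 - 42*y + 55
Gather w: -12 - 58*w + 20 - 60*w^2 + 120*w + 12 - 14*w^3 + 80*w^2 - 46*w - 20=-14*w^3 + 20*w^2 + 16*w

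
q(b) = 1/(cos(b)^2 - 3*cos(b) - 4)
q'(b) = (2*sin(b)*cos(b) - 3*sin(b))/(cos(b)^2 - 3*cos(b) - 4)^2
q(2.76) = -2.82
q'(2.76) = -14.39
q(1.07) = -0.19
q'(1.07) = -0.07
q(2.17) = -0.50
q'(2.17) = -0.86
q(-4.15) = -0.47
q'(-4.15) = -0.77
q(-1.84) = -0.32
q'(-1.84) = 0.35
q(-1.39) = -0.22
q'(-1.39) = 0.13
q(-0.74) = -0.18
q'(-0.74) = 0.03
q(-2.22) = -0.55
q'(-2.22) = 1.01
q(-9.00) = -2.29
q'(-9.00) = 10.43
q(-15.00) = -0.87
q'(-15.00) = 2.25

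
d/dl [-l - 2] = -1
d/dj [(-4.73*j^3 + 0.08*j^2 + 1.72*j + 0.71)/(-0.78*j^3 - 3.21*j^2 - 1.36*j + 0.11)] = (15.2457*j^4 + 15.5488*j^3 + 5.5129*j^2 + 4.5758*j + 1.1548)/(0.6084*j^6 + 5.0076*j^5 + 12.4257*j^4 + 8.5596*j^3 + 1.1434*j^2 - 0.2992*j + 0.0121)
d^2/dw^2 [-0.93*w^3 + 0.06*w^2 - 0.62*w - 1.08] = 0.12 - 5.58*w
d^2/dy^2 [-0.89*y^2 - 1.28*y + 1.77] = -1.78000000000000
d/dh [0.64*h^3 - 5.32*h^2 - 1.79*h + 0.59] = 1.92*h^2 - 10.64*h - 1.79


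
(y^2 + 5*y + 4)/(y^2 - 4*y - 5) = (y + 4)/(y - 5)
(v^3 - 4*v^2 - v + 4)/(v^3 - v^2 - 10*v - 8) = (v - 1)/(v + 2)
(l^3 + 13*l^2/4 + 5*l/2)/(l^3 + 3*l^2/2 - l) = (4*l + 5)/(2*(2*l - 1))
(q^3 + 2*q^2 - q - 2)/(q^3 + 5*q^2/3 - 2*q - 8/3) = 3*(q - 1)/(3*q - 4)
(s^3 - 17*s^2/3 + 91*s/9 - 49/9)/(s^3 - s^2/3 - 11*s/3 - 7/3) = (3*s^2 - 10*s + 7)/(3*(s^2 + 2*s + 1))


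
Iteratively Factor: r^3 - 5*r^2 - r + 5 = (r - 1)*(r^2 - 4*r - 5) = (r - 1)*(r + 1)*(r - 5)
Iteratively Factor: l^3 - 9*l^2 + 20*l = (l)*(l^2 - 9*l + 20) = l*(l - 5)*(l - 4)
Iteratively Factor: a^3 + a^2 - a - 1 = (a + 1)*(a^2 - 1) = (a + 1)^2*(a - 1)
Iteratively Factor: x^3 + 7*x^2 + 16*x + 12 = (x + 2)*(x^2 + 5*x + 6) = (x + 2)*(x + 3)*(x + 2)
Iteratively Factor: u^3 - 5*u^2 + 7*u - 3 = (u - 1)*(u^2 - 4*u + 3) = (u - 3)*(u - 1)*(u - 1)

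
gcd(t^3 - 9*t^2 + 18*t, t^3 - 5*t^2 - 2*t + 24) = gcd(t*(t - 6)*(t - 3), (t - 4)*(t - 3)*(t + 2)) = t - 3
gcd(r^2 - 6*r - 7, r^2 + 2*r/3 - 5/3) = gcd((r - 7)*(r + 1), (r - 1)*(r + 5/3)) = 1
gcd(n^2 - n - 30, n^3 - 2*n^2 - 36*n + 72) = n - 6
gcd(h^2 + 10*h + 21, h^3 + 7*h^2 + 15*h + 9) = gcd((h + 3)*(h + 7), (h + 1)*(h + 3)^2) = h + 3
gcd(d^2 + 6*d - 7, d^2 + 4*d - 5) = d - 1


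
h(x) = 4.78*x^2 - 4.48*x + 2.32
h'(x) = 9.56*x - 4.48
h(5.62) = 128.12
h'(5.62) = 49.25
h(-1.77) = 25.22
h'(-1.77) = -21.40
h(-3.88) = 91.66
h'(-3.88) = -41.57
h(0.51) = 1.28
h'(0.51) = 0.40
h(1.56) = 6.96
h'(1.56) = 10.43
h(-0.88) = 9.96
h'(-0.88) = -12.89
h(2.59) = 22.78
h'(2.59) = 20.28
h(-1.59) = 21.53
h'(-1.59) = -19.68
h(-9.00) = 429.82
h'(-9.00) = -90.52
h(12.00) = 636.88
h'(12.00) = 110.24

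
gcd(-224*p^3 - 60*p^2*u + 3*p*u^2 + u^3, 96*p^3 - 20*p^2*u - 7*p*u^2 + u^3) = 32*p^2 + 4*p*u - u^2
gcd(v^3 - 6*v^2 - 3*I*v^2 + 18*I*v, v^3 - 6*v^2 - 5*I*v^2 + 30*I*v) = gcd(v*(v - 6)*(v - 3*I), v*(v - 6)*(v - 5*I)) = v^2 - 6*v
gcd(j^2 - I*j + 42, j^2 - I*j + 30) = 1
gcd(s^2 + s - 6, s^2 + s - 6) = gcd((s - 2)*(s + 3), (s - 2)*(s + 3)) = s^2 + s - 6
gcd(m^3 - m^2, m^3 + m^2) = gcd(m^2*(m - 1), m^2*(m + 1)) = m^2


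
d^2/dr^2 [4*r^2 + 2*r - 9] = 8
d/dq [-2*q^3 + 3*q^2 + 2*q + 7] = -6*q^2 + 6*q + 2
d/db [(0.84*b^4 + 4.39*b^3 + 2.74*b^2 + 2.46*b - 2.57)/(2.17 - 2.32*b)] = (-5.8464*b^4 - 13.0784*b^3 + 22.2221*b^2 + 11.8916*b - 0.624199999999999)/(5.3824*b^2 - 10.0688*b + 4.7089)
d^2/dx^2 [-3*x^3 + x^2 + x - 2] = 2 - 18*x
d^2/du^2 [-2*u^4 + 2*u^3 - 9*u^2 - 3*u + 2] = -24*u^2 + 12*u - 18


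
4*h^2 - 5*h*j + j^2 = (-4*h + j)*(-h + j)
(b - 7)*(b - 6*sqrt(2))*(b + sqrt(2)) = b^3 - 5*sqrt(2)*b^2 - 7*b^2 - 12*b + 35*sqrt(2)*b + 84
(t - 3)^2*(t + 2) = t^3 - 4*t^2 - 3*t + 18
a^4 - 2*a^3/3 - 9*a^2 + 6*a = a*(a - 3)*(a - 2/3)*(a + 3)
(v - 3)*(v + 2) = v^2 - v - 6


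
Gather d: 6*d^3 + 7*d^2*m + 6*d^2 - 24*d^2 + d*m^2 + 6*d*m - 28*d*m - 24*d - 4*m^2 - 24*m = 6*d^3 + d^2*(7*m - 18) + d*(m^2 - 22*m - 24) - 4*m^2 - 24*m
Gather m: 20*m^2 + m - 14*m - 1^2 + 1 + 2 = 20*m^2 - 13*m + 2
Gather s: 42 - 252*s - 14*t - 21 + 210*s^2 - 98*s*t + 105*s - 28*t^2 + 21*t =210*s^2 + s*(-98*t - 147) - 28*t^2 + 7*t + 21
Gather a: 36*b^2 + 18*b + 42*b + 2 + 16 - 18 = 36*b^2 + 60*b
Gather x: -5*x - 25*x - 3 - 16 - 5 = -30*x - 24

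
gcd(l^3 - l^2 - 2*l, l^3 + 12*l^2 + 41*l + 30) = l + 1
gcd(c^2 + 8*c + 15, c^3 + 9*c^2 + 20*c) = c + 5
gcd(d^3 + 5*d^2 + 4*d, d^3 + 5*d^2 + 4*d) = d^3 + 5*d^2 + 4*d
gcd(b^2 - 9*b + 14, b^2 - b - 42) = b - 7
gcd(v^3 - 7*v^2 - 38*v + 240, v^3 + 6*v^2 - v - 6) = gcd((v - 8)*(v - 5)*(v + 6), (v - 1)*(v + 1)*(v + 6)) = v + 6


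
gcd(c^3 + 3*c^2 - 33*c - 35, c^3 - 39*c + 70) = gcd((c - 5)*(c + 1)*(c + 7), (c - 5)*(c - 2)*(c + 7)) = c^2 + 2*c - 35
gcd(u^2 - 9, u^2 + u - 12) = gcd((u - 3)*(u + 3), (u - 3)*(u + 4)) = u - 3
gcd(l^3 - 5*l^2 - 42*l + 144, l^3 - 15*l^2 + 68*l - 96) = l^2 - 11*l + 24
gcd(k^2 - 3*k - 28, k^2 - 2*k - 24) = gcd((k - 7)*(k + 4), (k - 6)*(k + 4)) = k + 4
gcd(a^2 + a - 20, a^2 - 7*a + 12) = a - 4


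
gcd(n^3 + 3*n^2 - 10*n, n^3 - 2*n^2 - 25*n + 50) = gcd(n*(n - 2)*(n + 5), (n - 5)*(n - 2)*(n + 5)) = n^2 + 3*n - 10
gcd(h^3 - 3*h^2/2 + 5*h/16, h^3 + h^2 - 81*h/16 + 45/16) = h - 5/4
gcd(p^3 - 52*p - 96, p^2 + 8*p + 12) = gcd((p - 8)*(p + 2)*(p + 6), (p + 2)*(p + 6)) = p^2 + 8*p + 12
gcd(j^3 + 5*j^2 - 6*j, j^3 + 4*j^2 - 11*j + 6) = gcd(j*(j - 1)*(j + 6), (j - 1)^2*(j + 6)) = j^2 + 5*j - 6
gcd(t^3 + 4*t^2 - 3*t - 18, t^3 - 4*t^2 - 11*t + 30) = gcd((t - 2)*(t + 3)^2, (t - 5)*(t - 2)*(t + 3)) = t^2 + t - 6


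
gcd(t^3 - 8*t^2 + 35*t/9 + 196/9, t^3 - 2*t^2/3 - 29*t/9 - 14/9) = t - 7/3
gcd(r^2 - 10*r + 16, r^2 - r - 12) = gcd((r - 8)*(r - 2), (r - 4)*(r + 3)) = 1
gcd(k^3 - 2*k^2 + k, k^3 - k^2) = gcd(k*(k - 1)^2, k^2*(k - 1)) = k^2 - k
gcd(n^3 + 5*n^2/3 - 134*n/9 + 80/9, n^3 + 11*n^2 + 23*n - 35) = n + 5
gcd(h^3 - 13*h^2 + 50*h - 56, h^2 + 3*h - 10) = h - 2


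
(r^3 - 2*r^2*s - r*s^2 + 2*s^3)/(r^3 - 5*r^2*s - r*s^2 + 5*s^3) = (r - 2*s)/(r - 5*s)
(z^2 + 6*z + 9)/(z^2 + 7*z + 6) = (z^2 + 6*z + 9)/(z^2 + 7*z + 6)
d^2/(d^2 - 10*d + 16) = d^2/(d^2 - 10*d + 16)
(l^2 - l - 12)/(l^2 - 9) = (l - 4)/(l - 3)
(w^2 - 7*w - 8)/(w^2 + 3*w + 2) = (w - 8)/(w + 2)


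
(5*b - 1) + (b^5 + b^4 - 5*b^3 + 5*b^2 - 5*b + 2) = b^5 + b^4 - 5*b^3 + 5*b^2 + 1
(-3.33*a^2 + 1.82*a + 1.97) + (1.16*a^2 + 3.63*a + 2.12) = -2.17*a^2 + 5.45*a + 4.09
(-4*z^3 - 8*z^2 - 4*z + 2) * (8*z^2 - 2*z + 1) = -32*z^5 - 56*z^4 - 20*z^3 + 16*z^2 - 8*z + 2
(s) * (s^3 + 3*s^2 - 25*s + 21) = s^4 + 3*s^3 - 25*s^2 + 21*s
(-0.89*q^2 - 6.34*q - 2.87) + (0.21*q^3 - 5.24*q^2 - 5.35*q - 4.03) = 0.21*q^3 - 6.13*q^2 - 11.69*q - 6.9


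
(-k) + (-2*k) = -3*k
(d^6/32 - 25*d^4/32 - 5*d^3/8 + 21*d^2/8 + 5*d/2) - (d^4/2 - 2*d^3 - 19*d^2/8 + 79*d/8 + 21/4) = d^6/32 - 41*d^4/32 + 11*d^3/8 + 5*d^2 - 59*d/8 - 21/4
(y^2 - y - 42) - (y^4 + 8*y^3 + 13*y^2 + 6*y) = -y^4 - 8*y^3 - 12*y^2 - 7*y - 42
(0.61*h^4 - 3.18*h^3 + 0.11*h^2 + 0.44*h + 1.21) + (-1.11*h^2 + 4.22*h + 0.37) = 0.61*h^4 - 3.18*h^3 - 1.0*h^2 + 4.66*h + 1.58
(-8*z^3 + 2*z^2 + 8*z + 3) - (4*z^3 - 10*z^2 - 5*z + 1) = -12*z^3 + 12*z^2 + 13*z + 2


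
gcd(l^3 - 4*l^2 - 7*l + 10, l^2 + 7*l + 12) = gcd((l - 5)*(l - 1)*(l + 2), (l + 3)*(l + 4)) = 1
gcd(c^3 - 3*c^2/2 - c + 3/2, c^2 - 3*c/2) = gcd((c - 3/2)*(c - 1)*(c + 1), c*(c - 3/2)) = c - 3/2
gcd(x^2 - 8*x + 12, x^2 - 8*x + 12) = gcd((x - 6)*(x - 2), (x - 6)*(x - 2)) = x^2 - 8*x + 12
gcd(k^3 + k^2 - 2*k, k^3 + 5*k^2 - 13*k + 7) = k - 1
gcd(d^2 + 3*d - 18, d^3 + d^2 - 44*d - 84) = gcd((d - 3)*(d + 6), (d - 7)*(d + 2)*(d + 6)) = d + 6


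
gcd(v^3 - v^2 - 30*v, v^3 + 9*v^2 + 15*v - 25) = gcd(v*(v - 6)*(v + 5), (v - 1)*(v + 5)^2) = v + 5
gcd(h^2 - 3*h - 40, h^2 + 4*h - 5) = h + 5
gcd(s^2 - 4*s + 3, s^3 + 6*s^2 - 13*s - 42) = s - 3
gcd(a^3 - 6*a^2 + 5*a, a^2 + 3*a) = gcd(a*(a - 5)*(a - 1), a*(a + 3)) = a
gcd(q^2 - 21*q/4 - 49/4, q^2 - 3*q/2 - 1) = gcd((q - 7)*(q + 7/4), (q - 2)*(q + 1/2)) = 1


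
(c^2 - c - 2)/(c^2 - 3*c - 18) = (-c^2 + c + 2)/(-c^2 + 3*c + 18)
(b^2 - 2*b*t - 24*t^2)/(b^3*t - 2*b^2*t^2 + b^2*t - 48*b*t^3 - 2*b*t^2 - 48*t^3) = (-b^2 + 2*b*t + 24*t^2)/(t*(-b^3 + 2*b^2*t - b^2 + 48*b*t^2 + 2*b*t + 48*t^2))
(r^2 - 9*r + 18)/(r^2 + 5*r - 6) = (r^2 - 9*r + 18)/(r^2 + 5*r - 6)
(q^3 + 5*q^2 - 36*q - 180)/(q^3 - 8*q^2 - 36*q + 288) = (q + 5)/(q - 8)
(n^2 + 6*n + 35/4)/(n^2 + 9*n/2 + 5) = (n + 7/2)/(n + 2)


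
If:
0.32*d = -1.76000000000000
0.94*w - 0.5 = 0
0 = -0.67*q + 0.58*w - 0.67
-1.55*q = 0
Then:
No Solution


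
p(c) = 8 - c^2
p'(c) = -2*c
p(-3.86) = -6.90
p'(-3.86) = 7.72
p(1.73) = 5.01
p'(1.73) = -3.46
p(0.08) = 7.99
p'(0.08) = -0.16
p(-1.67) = 5.21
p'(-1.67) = 3.34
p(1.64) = 5.31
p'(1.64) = -3.28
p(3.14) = -1.86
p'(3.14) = -6.28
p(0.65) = 7.58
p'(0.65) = -1.30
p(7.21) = -43.98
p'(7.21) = -14.42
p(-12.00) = -136.00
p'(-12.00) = 24.00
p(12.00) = -136.00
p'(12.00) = -24.00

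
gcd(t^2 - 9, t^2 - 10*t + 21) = t - 3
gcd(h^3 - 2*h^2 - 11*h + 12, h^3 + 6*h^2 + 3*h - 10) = h - 1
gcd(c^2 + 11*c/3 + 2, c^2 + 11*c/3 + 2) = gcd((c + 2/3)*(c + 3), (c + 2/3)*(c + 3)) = c^2 + 11*c/3 + 2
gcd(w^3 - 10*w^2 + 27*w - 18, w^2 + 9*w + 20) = 1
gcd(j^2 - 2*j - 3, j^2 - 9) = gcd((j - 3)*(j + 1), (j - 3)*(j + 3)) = j - 3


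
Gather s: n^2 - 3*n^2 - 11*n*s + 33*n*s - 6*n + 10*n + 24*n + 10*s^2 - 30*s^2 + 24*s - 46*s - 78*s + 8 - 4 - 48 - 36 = -2*n^2 + 28*n - 20*s^2 + s*(22*n - 100) - 80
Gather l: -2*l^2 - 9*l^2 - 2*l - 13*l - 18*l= -11*l^2 - 33*l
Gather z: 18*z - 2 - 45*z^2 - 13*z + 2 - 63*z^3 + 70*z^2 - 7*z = -63*z^3 + 25*z^2 - 2*z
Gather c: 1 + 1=2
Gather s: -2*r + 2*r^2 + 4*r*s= 2*r^2 + 4*r*s - 2*r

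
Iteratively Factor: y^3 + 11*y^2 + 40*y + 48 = (y + 4)*(y^2 + 7*y + 12) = (y + 3)*(y + 4)*(y + 4)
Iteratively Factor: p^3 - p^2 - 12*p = (p)*(p^2 - p - 12) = p*(p + 3)*(p - 4)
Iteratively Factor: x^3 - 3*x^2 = (x - 3)*(x^2) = x*(x - 3)*(x)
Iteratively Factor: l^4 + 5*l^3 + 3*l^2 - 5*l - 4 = (l + 1)*(l^3 + 4*l^2 - l - 4) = (l - 1)*(l + 1)*(l^2 + 5*l + 4) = (l - 1)*(l + 1)*(l + 4)*(l + 1)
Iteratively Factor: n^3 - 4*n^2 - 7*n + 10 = (n - 1)*(n^2 - 3*n - 10) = (n - 5)*(n - 1)*(n + 2)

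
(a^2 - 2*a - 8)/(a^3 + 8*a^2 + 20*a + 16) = (a - 4)/(a^2 + 6*a + 8)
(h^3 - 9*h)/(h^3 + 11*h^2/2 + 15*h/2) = 2*(h - 3)/(2*h + 5)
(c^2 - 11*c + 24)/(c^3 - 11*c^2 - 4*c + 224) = (c - 3)/(c^2 - 3*c - 28)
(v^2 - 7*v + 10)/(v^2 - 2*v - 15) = (v - 2)/(v + 3)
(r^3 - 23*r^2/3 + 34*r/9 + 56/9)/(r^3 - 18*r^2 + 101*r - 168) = (9*r^2 - 6*r - 8)/(9*(r^2 - 11*r + 24))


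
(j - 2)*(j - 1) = j^2 - 3*j + 2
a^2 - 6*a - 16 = (a - 8)*(a + 2)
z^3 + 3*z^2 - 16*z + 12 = (z - 2)*(z - 1)*(z + 6)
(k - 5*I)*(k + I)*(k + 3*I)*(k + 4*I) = k^4 + 3*I*k^3 + 21*k^2 + 83*I*k - 60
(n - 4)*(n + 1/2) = n^2 - 7*n/2 - 2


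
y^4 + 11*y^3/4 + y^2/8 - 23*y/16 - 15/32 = (y - 3/4)*(y + 1/2)^2*(y + 5/2)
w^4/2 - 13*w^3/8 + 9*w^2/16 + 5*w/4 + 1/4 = (w/2 + 1/4)*(w - 2)^2*(w + 1/4)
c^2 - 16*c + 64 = (c - 8)^2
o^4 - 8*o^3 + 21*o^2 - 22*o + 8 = (o - 4)*(o - 2)*(o - 1)^2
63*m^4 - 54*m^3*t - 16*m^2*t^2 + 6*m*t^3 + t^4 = (-3*m + t)*(-m + t)*(3*m + t)*(7*m + t)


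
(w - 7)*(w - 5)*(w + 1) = w^3 - 11*w^2 + 23*w + 35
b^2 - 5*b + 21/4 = (b - 7/2)*(b - 3/2)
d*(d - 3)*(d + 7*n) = d^3 + 7*d^2*n - 3*d^2 - 21*d*n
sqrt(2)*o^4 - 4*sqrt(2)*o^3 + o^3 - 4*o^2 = o^2*(o - 4)*(sqrt(2)*o + 1)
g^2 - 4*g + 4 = (g - 2)^2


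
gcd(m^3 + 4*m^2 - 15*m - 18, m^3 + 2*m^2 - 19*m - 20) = m + 1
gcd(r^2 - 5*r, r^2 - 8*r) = r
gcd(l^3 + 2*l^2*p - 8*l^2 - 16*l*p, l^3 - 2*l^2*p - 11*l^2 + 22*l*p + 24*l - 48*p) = l - 8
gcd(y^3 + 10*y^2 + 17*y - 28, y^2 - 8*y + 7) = y - 1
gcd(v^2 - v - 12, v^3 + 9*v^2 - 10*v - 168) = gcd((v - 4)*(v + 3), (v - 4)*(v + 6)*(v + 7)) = v - 4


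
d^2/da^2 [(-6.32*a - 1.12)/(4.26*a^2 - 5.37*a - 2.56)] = ((6.32*a + 1.12)*(8.52*a - 5.37)*(17.04*a - 10.74) + (161.5392*a - 58.3344)*(-4.26*a^2 + 5.37*a + 2.56))/(-4.26*a^2 + 5.37*a + 2.56)^3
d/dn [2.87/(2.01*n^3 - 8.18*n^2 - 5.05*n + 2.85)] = (-17.3061*n^2 + 46.9532*n + 14.4935)/(2.01*n^3 - 8.18*n^2 - 5.05*n + 2.85)^2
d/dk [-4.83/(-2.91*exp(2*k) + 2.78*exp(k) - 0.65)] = (13.4274 - 28.1106*exp(k))*exp(k)/(2.91*exp(2*k) - 2.78*exp(k) + 0.65)^2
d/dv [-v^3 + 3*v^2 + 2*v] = -3*v^2 + 6*v + 2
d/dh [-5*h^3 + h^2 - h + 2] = -15*h^2 + 2*h - 1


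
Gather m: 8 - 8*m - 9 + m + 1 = -7*m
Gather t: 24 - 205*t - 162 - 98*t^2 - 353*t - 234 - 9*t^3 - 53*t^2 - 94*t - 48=-9*t^3 - 151*t^2 - 652*t - 420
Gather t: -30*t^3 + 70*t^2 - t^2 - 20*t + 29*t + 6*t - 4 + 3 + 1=-30*t^3 + 69*t^2 + 15*t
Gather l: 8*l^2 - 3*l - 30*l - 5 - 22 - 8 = 8*l^2 - 33*l - 35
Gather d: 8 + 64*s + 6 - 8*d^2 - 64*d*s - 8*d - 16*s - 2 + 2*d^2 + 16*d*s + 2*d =-6*d^2 + d*(-48*s - 6) + 48*s + 12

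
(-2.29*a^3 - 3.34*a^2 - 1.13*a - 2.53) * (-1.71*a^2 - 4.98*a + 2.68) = 3.9159*a^5 + 17.1156*a^4 + 12.4283*a^3 + 1.0025*a^2 + 9.571*a - 6.7804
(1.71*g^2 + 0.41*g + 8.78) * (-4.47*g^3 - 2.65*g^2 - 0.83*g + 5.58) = -7.6437*g^5 - 6.3642*g^4 - 41.7524*g^3 - 14.0655*g^2 - 4.9996*g + 48.9924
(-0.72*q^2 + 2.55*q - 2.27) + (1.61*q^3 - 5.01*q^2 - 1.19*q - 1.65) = 1.61*q^3 - 5.73*q^2 + 1.36*q - 3.92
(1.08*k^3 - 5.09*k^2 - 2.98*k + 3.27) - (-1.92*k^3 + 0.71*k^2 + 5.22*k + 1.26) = 3.0*k^3 - 5.8*k^2 - 8.2*k + 2.01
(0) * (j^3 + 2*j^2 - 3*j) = 0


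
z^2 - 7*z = z*(z - 7)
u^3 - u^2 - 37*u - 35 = (u - 7)*(u + 1)*(u + 5)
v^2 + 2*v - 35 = (v - 5)*(v + 7)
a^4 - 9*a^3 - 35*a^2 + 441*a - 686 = (a - 7)^2*(a - 2)*(a + 7)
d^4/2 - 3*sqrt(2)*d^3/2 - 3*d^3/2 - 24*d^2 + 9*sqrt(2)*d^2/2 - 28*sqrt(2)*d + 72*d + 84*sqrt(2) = (d/2 + sqrt(2))*(d - 3)*(d - 7*sqrt(2))*(d + 2*sqrt(2))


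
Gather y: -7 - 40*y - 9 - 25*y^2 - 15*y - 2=-25*y^2 - 55*y - 18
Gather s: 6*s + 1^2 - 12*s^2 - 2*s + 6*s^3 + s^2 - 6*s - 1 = 6*s^3 - 11*s^2 - 2*s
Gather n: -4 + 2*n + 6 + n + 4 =3*n + 6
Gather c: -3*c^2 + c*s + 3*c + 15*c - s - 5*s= -3*c^2 + c*(s + 18) - 6*s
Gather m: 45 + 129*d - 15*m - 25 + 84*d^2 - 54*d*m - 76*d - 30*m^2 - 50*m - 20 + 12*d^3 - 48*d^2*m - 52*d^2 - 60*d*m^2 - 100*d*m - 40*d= 12*d^3 + 32*d^2 + 13*d + m^2*(-60*d - 30) + m*(-48*d^2 - 154*d - 65)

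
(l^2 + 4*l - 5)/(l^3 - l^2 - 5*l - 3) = (-l^2 - 4*l + 5)/(-l^3 + l^2 + 5*l + 3)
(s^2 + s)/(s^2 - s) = (s + 1)/(s - 1)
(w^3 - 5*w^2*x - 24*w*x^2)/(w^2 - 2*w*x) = (w^2 - 5*w*x - 24*x^2)/(w - 2*x)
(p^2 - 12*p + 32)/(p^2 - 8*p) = (p - 4)/p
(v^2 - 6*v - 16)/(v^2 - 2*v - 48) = (v + 2)/(v + 6)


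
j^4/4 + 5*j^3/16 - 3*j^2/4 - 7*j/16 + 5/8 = (j/4 + 1/2)*(j - 1)^2*(j + 5/4)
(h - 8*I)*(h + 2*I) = h^2 - 6*I*h + 16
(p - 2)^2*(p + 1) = p^3 - 3*p^2 + 4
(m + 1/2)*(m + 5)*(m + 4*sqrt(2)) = m^3 + 11*m^2/2 + 4*sqrt(2)*m^2 + 5*m/2 + 22*sqrt(2)*m + 10*sqrt(2)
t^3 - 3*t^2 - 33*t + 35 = (t - 7)*(t - 1)*(t + 5)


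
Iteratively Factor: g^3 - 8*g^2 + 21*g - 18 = (g - 2)*(g^2 - 6*g + 9) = (g - 3)*(g - 2)*(g - 3)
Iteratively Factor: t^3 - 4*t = (t + 2)*(t^2 - 2*t) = t*(t + 2)*(t - 2)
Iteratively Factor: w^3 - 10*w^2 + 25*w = (w - 5)*(w^2 - 5*w) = w*(w - 5)*(w - 5)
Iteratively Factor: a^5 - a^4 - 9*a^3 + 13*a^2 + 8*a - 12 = (a - 1)*(a^4 - 9*a^2 + 4*a + 12) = (a - 2)*(a - 1)*(a^3 + 2*a^2 - 5*a - 6) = (a - 2)*(a - 1)*(a + 3)*(a^2 - a - 2) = (a - 2)^2*(a - 1)*(a + 3)*(a + 1)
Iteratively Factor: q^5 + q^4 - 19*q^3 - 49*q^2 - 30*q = (q + 1)*(q^4 - 19*q^2 - 30*q) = q*(q + 1)*(q^3 - 19*q - 30) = q*(q + 1)*(q + 3)*(q^2 - 3*q - 10) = q*(q - 5)*(q + 1)*(q + 3)*(q + 2)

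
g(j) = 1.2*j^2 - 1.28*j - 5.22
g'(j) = 2.4*j - 1.28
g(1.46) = -4.53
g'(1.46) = 2.22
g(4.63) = 14.58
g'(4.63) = 9.83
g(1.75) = -3.78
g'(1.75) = 2.92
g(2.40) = -1.38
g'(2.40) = 4.48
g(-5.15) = 33.20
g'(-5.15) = -13.64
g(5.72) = 26.72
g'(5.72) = 12.45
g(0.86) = -5.43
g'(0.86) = 0.78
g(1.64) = -4.09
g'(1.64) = 2.66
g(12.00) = 152.22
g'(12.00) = 27.52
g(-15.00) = 283.98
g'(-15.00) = -37.28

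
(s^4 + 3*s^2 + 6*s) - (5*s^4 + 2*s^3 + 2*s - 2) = -4*s^4 - 2*s^3 + 3*s^2 + 4*s + 2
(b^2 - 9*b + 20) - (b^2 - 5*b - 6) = 26 - 4*b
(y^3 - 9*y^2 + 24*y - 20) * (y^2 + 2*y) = y^5 - 7*y^4 + 6*y^3 + 28*y^2 - 40*y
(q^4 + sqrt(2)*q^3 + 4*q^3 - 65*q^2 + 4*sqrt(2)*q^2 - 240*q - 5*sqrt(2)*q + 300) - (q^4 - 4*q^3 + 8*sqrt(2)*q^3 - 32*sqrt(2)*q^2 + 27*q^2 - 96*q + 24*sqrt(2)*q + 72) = -7*sqrt(2)*q^3 + 8*q^3 - 92*q^2 + 36*sqrt(2)*q^2 - 144*q - 29*sqrt(2)*q + 228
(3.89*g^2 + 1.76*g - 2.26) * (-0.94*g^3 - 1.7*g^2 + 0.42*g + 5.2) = -3.6566*g^5 - 8.2674*g^4 + 0.7662*g^3 + 24.8092*g^2 + 8.2028*g - 11.752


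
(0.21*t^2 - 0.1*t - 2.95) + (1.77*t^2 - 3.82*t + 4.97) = 1.98*t^2 - 3.92*t + 2.02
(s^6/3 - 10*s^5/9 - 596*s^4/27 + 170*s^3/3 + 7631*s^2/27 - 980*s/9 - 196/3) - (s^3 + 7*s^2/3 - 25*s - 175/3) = s^6/3 - 10*s^5/9 - 596*s^4/27 + 167*s^3/3 + 7568*s^2/27 - 755*s/9 - 7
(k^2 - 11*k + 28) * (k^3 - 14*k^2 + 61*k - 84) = k^5 - 25*k^4 + 243*k^3 - 1147*k^2 + 2632*k - 2352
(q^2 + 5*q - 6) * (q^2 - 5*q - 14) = q^4 - 45*q^2 - 40*q + 84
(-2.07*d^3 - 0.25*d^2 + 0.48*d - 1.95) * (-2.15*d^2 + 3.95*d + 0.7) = 4.4505*d^5 - 7.639*d^4 - 3.4685*d^3 + 5.9135*d^2 - 7.3665*d - 1.365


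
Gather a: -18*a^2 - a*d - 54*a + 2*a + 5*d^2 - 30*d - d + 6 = -18*a^2 + a*(-d - 52) + 5*d^2 - 31*d + 6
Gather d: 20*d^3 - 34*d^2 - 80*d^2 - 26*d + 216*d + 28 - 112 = 20*d^3 - 114*d^2 + 190*d - 84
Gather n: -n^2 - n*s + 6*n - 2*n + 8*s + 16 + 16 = -n^2 + n*(4 - s) + 8*s + 32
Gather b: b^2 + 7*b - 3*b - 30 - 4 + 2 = b^2 + 4*b - 32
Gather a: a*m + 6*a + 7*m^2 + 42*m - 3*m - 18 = a*(m + 6) + 7*m^2 + 39*m - 18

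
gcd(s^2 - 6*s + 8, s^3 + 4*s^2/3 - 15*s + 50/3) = s - 2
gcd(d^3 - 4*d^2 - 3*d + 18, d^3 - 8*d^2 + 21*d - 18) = d^2 - 6*d + 9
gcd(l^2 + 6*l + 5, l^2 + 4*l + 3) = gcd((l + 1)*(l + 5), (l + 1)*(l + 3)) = l + 1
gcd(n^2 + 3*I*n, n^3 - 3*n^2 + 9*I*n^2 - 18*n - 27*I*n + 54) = n + 3*I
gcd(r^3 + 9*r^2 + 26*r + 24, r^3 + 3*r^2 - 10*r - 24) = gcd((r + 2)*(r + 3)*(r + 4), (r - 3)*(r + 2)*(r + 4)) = r^2 + 6*r + 8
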